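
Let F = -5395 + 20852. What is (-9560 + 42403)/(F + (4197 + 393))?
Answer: 32843/20047 ≈ 1.6383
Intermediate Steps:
F = 15457
(-9560 + 42403)/(F + (4197 + 393)) = (-9560 + 42403)/(15457 + (4197 + 393)) = 32843/(15457 + 4590) = 32843/20047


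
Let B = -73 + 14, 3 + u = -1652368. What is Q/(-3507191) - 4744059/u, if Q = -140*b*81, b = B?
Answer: 15532785687009/5795180699861 ≈ 2.6803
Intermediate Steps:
u = -1652371 (u = -3 - 1652368 = -1652371)
B = -59
b = -59
Q = 669060 (Q = -140*(-59)*81 = 8260*81 = 669060)
Q/(-3507191) - 4744059/u = 669060/(-3507191) - 4744059/(-1652371) = 669060*(-1/3507191) - 4744059*(-1/1652371) = -669060/3507191 + 4744059/1652371 = 15532785687009/5795180699861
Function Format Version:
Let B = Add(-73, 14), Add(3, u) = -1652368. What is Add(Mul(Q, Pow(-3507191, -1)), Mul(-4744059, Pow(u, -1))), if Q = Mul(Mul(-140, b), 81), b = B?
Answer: Rational(15532785687009, 5795180699861) ≈ 2.6803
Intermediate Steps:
u = -1652371 (u = Add(-3, -1652368) = -1652371)
B = -59
b = -59
Q = 669060 (Q = Mul(Mul(-140, -59), 81) = Mul(8260, 81) = 669060)
Add(Mul(Q, Pow(-3507191, -1)), Mul(-4744059, Pow(u, -1))) = Add(Mul(669060, Pow(-3507191, -1)), Mul(-4744059, Pow(-1652371, -1))) = Add(Mul(669060, Rational(-1, 3507191)), Mul(-4744059, Rational(-1, 1652371))) = Add(Rational(-669060, 3507191), Rational(4744059, 1652371)) = Rational(15532785687009, 5795180699861)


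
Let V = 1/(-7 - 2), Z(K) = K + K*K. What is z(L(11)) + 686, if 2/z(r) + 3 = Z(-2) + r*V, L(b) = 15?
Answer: 2741/4 ≈ 685.25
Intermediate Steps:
Z(K) = K + K²
V = -⅑ (V = 1/(-9) = -⅑ ≈ -0.11111)
z(r) = 2/(-1 - r/9) (z(r) = 2/(-3 + (-2*(1 - 2) + r*(-⅑))) = 2/(-3 + (-2*(-1) - r/9)) = 2/(-3 + (2 - r/9)) = 2/(-1 - r/9))
z(L(11)) + 686 = -18/(9 + 15) + 686 = -18/24 + 686 = -18*1/24 + 686 = -¾ + 686 = 2741/4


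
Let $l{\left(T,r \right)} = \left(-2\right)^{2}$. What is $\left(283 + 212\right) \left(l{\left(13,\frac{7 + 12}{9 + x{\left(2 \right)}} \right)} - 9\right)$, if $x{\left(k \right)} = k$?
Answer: $-2475$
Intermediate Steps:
$l{\left(T,r \right)} = 4$
$\left(283 + 212\right) \left(l{\left(13,\frac{7 + 12}{9 + x{\left(2 \right)}} \right)} - 9\right) = \left(283 + 212\right) \left(4 - 9\right) = 495 \left(-5\right) = -2475$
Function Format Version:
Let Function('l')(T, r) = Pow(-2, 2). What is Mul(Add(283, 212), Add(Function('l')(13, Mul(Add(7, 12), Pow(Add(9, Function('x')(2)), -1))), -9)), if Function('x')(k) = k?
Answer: -2475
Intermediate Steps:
Function('l')(T, r) = 4
Mul(Add(283, 212), Add(Function('l')(13, Mul(Add(7, 12), Pow(Add(9, Function('x')(2)), -1))), -9)) = Mul(Add(283, 212), Add(4, -9)) = Mul(495, -5) = -2475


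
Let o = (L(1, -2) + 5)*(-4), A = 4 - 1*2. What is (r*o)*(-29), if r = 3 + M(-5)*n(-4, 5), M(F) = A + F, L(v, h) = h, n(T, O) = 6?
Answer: -5220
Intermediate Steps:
A = 2 (A = 4 - 2 = 2)
M(F) = 2 + F
o = -12 (o = (-2 + 5)*(-4) = 3*(-4) = -12)
r = -15 (r = 3 + (2 - 5)*6 = 3 - 3*6 = 3 - 18 = -15)
(r*o)*(-29) = -15*(-12)*(-29) = 180*(-29) = -5220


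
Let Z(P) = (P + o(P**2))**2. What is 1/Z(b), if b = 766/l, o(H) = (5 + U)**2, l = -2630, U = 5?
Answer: 1729225/17191667689 ≈ 0.00010059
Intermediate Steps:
o(H) = 100 (o(H) = (5 + 5)**2 = 10**2 = 100)
b = -383/1315 (b = 766/(-2630) = 766*(-1/2630) = -383/1315 ≈ -0.29125)
Z(P) = (100 + P)**2 (Z(P) = (P + 100)**2 = (100 + P)**2)
1/Z(b) = 1/((100 - 383/1315)**2) = 1/((131117/1315)**2) = 1/(17191667689/1729225) = 1729225/17191667689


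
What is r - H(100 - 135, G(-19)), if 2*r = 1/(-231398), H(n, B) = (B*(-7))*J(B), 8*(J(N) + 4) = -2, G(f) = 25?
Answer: -172102263/231398 ≈ -743.75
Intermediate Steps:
J(N) = -17/4 (J(N) = -4 + (1/8)*(-2) = -4 - 1/4 = -17/4)
H(n, B) = 119*B/4 (H(n, B) = (B*(-7))*(-17/4) = -7*B*(-17/4) = 119*B/4)
r = -1/462796 (r = (1/2)/(-231398) = (1/2)*(-1/231398) = -1/462796 ≈ -2.1608e-6)
r - H(100 - 135, G(-19)) = -1/462796 - 119*25/4 = -1/462796 - 1*2975/4 = -1/462796 - 2975/4 = -172102263/231398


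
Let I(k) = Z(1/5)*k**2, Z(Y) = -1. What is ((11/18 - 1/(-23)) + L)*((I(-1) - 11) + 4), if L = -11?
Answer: 17132/207 ≈ 82.763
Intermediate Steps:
I(k) = -k**2
((11/18 - 1/(-23)) + L)*((I(-1) - 11) + 4) = ((11/18 - 1/(-23)) - 11)*((-1*(-1)**2 - 11) + 4) = ((11*(1/18) - 1*(-1/23)) - 11)*((-1*1 - 11) + 4) = ((11/18 + 1/23) - 11)*((-1 - 11) + 4) = (271/414 - 11)*(-12 + 4) = -4283/414*(-8) = 17132/207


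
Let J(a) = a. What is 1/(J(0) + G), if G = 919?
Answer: 1/919 ≈ 0.0010881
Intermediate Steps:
1/(J(0) + G) = 1/(0 + 919) = 1/919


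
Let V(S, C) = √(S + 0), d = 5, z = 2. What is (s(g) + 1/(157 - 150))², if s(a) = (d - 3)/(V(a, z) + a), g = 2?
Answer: 323/49 - 30*√2/7 ≈ 0.53092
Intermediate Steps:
V(S, C) = √S
s(a) = 2/(a + √a) (s(a) = (5 - 3)/(√a + a) = 2/(a + √a))
(s(g) + 1/(157 - 150))² = (2/(2 + √2) + 1/(157 - 150))² = (2/(2 + √2) + 1/7)² = (2/(2 + √2) + ⅐)² = (⅐ + 2/(2 + √2))²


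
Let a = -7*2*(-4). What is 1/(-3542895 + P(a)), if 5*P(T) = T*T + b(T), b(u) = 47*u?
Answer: -5/17708707 ≈ -2.8235e-7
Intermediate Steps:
a = 56 (a = -14*(-4) = 56)
P(T) = T**2/5 + 47*T/5 (P(T) = (T*T + 47*T)/5 = (T**2 + 47*T)/5 = T**2/5 + 47*T/5)
1/(-3542895 + P(a)) = 1/(-3542895 + (1/5)*56*(47 + 56)) = 1/(-3542895 + (1/5)*56*103) = 1/(-3542895 + 5768/5) = 1/(-17708707/5) = -5/17708707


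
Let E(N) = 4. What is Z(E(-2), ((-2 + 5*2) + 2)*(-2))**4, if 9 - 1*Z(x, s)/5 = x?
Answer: 390625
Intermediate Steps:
Z(x, s) = 45 - 5*x
Z(E(-2), ((-2 + 5*2) + 2)*(-2))**4 = (45 - 5*4)**4 = (45 - 20)**4 = 25**4 = 390625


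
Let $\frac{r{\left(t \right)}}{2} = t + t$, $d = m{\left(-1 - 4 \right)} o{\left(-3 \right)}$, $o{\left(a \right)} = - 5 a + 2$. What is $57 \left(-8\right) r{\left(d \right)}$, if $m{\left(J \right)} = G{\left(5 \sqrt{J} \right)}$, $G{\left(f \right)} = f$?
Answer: $- 155040 i \sqrt{5} \approx - 3.4668 \cdot 10^{5} i$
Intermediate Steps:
$m{\left(J \right)} = 5 \sqrt{J}$
$o{\left(a \right)} = 2 - 5 a$
$d = 85 i \sqrt{5}$ ($d = 5 \sqrt{-1 - 4} \left(2 - -15\right) = 5 \sqrt{-1 - 4} \left(2 + 15\right) = 5 \sqrt{-5} \cdot 17 = 5 i \sqrt{5} \cdot 17 = 85 i \sqrt{5} \approx 190.07 i$)
$r{\left(t \right)} = 4 t$ ($r{\left(t \right)} = 2 \left(t + t\right) = 2 \cdot 2 t = 4 t$)
$57 \left(-8\right) r{\left(d \right)} = 57 \left(-8\right) 4 \cdot 85 i \sqrt{5} = - 456 \cdot 340 i \sqrt{5} = - 155040 i \sqrt{5}$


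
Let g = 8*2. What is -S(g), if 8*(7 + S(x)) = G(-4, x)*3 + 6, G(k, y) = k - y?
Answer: 55/4 ≈ 13.750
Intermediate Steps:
g = 16
S(x) = -31/4 - 3*x/8 (S(x) = -7 + ((-4 - x)*3 + 6)/8 = -7 + ((-12 - 3*x) + 6)/8 = -7 + (-6 - 3*x)/8 = -7 + (-3/4 - 3*x/8) = -31/4 - 3*x/8)
-S(g) = -(-31/4 - 3/8*16) = -(-31/4 - 6) = -1*(-55/4) = 55/4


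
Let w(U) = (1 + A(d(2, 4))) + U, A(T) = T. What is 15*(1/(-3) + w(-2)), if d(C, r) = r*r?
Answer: 220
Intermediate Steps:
d(C, r) = r²
w(U) = 17 + U (w(U) = (1 + 4²) + U = (1 + 16) + U = 17 + U)
15*(1/(-3) + w(-2)) = 15*(1/(-3) + (17 - 2)) = 15*(-⅓ + 15) = 15*(44/3) = 220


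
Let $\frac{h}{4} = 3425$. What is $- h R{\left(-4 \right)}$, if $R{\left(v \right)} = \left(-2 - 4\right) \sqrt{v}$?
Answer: $164400 i \approx 1.644 \cdot 10^{5} i$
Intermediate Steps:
$h = 13700$ ($h = 4 \cdot 3425 = 13700$)
$R{\left(v \right)} = - 6 \sqrt{v}$ ($R{\left(v \right)} = \left(-2 - 4\right) \sqrt{v} = - 6 \sqrt{v}$)
$- h R{\left(-4 \right)} = - 13700 \left(- 6 \sqrt{-4}\right) = - 13700 \left(- 6 \cdot 2 i\right) = - 13700 \left(- 12 i\right) = - \left(-164400\right) i = 164400 i$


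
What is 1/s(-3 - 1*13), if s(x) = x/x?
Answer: 1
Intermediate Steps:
s(x) = 1
1/s(-3 - 1*13) = 1/1 = 1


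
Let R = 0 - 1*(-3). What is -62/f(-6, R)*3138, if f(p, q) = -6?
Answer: 32426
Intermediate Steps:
R = 3 (R = 0 + 3 = 3)
-62/f(-6, R)*3138 = -62/(-6)*3138 = -62*(-⅙)*3138 = (31/3)*3138 = 32426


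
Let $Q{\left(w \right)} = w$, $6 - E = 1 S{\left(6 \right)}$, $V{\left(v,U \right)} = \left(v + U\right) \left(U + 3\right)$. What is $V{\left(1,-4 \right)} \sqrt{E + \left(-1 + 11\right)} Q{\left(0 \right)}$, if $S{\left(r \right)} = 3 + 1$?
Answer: $0$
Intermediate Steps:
$S{\left(r \right)} = 4$
$V{\left(v,U \right)} = \left(3 + U\right) \left(U + v\right)$ ($V{\left(v,U \right)} = \left(U + v\right) \left(3 + U\right) = \left(3 + U\right) \left(U + v\right)$)
$E = 2$ ($E = 6 - 1 \cdot 4 = 6 - 4 = 2$)
$V{\left(1,-4 \right)} \sqrt{E + \left(-1 + 11\right)} Q{\left(0 \right)} = \left(\left(-4\right)^{2} + 3 \left(-4\right) + 3 \cdot 1 - 4\right) \sqrt{2 + \left(-1 + 11\right)} 0 = \left(16 - 12 + 3 - 4\right) \sqrt{2 + 10} \cdot 0 = 3 \sqrt{12} \cdot 0 = 3 \cdot 2 \sqrt{3} \cdot 0 = 6 \sqrt{3} \cdot 0 = 0$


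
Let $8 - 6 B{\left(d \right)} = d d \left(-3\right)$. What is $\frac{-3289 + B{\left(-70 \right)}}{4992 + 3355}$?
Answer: $- \frac{2513}{25041} \approx -0.10036$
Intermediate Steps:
$B{\left(d \right)} = \frac{4}{3} + \frac{d^{2}}{2}$ ($B{\left(d \right)} = \frac{4}{3} - \frac{d d \left(-3\right)}{6} = \frac{4}{3} - \frac{d^{2} \left(-3\right)}{6} = \frac{4}{3} - \frac{\left(-3\right) d^{2}}{6} = \frac{4}{3} + \frac{d^{2}}{2}$)
$\frac{-3289 + B{\left(-70 \right)}}{4992 + 3355} = \frac{-3289 + \left(\frac{4}{3} + \frac{\left(-70\right)^{2}}{2}\right)}{4992 + 3355} = \frac{-3289 + \left(\frac{4}{3} + \frac{1}{2} \cdot 4900\right)}{8347} = \left(-3289 + \left(\frac{4}{3} + 2450\right)\right) \frac{1}{8347} = \left(-3289 + \frac{7354}{3}\right) \frac{1}{8347} = \left(- \frac{2513}{3}\right) \frac{1}{8347} = - \frac{2513}{25041}$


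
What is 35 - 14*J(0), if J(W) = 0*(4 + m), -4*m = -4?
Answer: 35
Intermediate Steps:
m = 1 (m = -¼*(-4) = 1)
J(W) = 0 (J(W) = 0*(4 + 1) = 0*5 = 0)
35 - 14*J(0) = 35 - 14*0 = 35 + 0 = 35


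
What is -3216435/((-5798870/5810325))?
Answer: 3737706538275/1159774 ≈ 3.2228e+6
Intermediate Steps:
-3216435/((-5798870/5810325)) = -3216435/((-5798870*1/5810325)) = -3216435/(-1159774/1162065) = -3216435*(-1162065/1159774) = 3737706538275/1159774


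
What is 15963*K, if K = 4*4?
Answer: 255408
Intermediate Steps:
K = 16
15963*K = 15963*16 = 255408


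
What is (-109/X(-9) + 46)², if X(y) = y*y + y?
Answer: 10259209/5184 ≈ 1979.0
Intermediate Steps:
X(y) = y + y² (X(y) = y² + y = y + y²)
(-109/X(-9) + 46)² = (-109*(-1/(9*(1 - 9))) + 46)² = (-109/((-9*(-8))) + 46)² = (-109/72 + 46)² = (3203/72)² = 10259209/5184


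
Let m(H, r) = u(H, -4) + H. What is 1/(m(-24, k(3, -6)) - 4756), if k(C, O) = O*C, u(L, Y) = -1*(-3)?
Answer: -1/4777 ≈ -0.00020934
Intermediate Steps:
u(L, Y) = 3
k(C, O) = C*O
m(H, r) = 3 + H
1/(m(-24, k(3, -6)) - 4756) = 1/((3 - 24) - 4756) = 1/(-21 - 4756) = 1/(-4777) = -1/4777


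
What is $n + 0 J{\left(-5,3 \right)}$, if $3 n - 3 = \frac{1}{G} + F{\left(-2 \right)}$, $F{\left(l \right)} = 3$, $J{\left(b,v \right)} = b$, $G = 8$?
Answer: $\frac{49}{24} \approx 2.0417$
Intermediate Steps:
$n = \frac{49}{24}$ ($n = 1 + \frac{\frac{1}{8} + 3}{3} = 1 + \frac{1}{3} \cdot \frac{25}{8} = 1 + \frac{25}{24} = \frac{49}{24} \approx 2.0417$)
$n + 0 J{\left(-5,3 \right)} = \frac{49}{24} + 0 \left(-5\right) = \frac{49}{24} + 0 = \frac{49}{24}$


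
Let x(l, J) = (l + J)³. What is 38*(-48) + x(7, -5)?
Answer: -1816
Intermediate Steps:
x(l, J) = (J + l)³
38*(-48) + x(7, -5) = 38*(-48) + (-5 + 7)³ = -1824 + 2³ = -1824 + 8 = -1816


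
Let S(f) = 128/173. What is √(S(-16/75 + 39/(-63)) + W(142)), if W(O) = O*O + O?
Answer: √607760418/173 ≈ 142.50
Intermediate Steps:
S(f) = 128/173 (S(f) = 128*(1/173) = 128/173)
W(O) = O + O² (W(O) = O² + O = O + O²)
√(S(-16/75 + 39/(-63)) + W(142)) = √(128/173 + 142*(1 + 142)) = √(128/173 + 142*143) = √(128/173 + 20306) = √(3513066/173) = √607760418/173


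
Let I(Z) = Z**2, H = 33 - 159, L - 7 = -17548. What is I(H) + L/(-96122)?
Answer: 1526050413/96122 ≈ 15876.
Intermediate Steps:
L = -17541 (L = 7 - 17548 = -17541)
H = -126
I(H) + L/(-96122) = (-126)**2 - 17541/(-96122) = 15876 - 17541*(-1/96122) = 15876 + 17541/96122 = 1526050413/96122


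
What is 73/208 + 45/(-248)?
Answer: 1093/6448 ≈ 0.16951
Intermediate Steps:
73/208 + 45/(-248) = 73*(1/208) + 45*(-1/248) = 73/208 - 45/248 = 1093/6448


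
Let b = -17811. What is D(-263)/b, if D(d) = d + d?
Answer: 526/17811 ≈ 0.029532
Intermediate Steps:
D(d) = 2*d
D(-263)/b = (2*(-263))/(-17811) = -526*(-1/17811) = 526/17811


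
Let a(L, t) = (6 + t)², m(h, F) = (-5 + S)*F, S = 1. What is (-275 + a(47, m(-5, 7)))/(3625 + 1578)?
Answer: 19/473 ≈ 0.040169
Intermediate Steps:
m(h, F) = -4*F (m(h, F) = (-5 + 1)*F = -4*F)
(-275 + a(47, m(-5, 7)))/(3625 + 1578) = (-275 + (6 - 4*7)²)/(3625 + 1578) = (-275 + (6 - 28)²)/5203 = (-275 + (-22)²)*(1/5203) = (-275 + 484)*(1/5203) = 209*(1/5203) = 19/473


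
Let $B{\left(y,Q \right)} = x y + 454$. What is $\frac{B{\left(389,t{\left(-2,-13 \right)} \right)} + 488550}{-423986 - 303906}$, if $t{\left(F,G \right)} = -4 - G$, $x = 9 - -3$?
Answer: $- \frac{123418}{181973} \approx -0.67822$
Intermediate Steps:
$x = 12$ ($x = 9 + 3 = 12$)
$B{\left(y,Q \right)} = 454 + 12 y$ ($B{\left(y,Q \right)} = 12 y + 454 = 454 + 12 y$)
$\frac{B{\left(389,t{\left(-2,-13 \right)} \right)} + 488550}{-423986 - 303906} = \frac{\left(454 + 12 \cdot 389\right) + 488550}{-423986 - 303906} = \frac{\left(454 + 4668\right) + 488550}{-727892} = \left(5122 + 488550\right) \left(- \frac{1}{727892}\right) = 493672 \left(- \frac{1}{727892}\right) = - \frac{123418}{181973}$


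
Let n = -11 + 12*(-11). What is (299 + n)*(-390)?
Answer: -60840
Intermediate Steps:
n = -143 (n = -11 - 132 = -143)
(299 + n)*(-390) = (299 - 143)*(-390) = 156*(-390) = -60840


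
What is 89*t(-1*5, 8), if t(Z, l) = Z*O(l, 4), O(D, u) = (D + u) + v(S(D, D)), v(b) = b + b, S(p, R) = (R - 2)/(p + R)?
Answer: -22695/4 ≈ -5673.8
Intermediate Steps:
S(p, R) = (-2 + R)/(R + p)
v(b) = 2*b
O(D, u) = D + u + (-2 + D)/D (O(D, u) = (D + u) + 2*((-2 + D)/(D + D)) = (D + u) + 2*((-2 + D)/((2*D))) = (D + u) + 2*((1/(2*D))*(-2 + D)) = (D + u) + 2*((-2 + D)/(2*D)) = (D + u) + (-2 + D)/D = D + u + (-2 + D)/D)
t(Z, l) = Z*(5 + l - 2/l) (t(Z, l) = Z*(1 + l + 4 - 2/l) = Z*(5 + l - 2/l))
89*t(-1*5, 8) = 89*(-1*5*(-2 + 8 + 8*(4 + 8))/8) = 89*(-5*⅛*(-2 + 8 + 8*12)) = 89*(-5*⅛*(-2 + 8 + 96)) = 89*(-5*⅛*102) = 89*(-255/4) = -22695/4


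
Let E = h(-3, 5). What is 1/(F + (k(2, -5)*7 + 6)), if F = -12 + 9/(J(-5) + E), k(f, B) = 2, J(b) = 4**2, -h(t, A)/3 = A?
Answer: 1/17 ≈ 0.058824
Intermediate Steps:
h(t, A) = -3*A
E = -15 (E = -3*5 = -15)
J(b) = 16
F = -3 (F = -12 + 9/(16 - 15) = -12 + 9/1 = -12 + 1*9 = -12 + 9 = -3)
1/(F + (k(2, -5)*7 + 6)) = 1/(-3 + (2*7 + 6)) = 1/(-3 + (14 + 6)) = 1/(-3 + 20) = 1/17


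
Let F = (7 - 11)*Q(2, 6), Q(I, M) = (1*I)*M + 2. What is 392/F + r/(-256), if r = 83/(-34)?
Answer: -60845/8704 ≈ -6.9905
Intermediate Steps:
r = -83/34 (r = 83*(-1/34) = -83/34 ≈ -2.4412)
Q(I, M) = 2 + I*M (Q(I, M) = I*M + 2 = 2 + I*M)
F = -56 (F = (7 - 11)*(2 + 2*6) = -4*(2 + 12) = -4*14 = -56)
392/F + r/(-256) = 392/(-56) - 83/34/(-256) = 392*(-1/56) - 83/34*(-1/256) = -7 + 83/8704 = -60845/8704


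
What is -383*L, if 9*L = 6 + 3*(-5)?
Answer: 383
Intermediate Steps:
L = -1 (L = (6 + 3*(-5))/9 = (6 - 15)/9 = (⅑)*(-9) = -1)
-383*L = -383*(-1) = 383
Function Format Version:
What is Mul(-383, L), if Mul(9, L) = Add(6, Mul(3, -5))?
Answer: 383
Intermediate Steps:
L = -1 (L = Mul(Rational(1, 9), Add(6, Mul(3, -5))) = Mul(Rational(1, 9), Add(6, -15)) = Mul(Rational(1, 9), -9) = -1)
Mul(-383, L) = Mul(-383, -1) = 383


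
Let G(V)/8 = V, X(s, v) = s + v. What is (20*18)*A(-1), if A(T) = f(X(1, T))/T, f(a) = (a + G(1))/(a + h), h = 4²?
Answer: -180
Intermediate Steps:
G(V) = 8*V
h = 16
f(a) = (8 + a)/(16 + a) (f(a) = (a + 8*1)/(a + 16) = (a + 8)/(16 + a) = (8 + a)/(16 + a))
A(T) = (9 + T)/(T*(17 + T)) (A(T) = ((8 + (1 + T))/(16 + (1 + T)))/T = ((9 + T)/(17 + T))/T = (9 + T)/(T*(17 + T)))
(20*18)*A(-1) = (20*18)*((9 - 1)/((-1)*(17 - 1))) = 360*(-1*8/16) = 360*(-1*1/16*8) = 360*(-½) = -180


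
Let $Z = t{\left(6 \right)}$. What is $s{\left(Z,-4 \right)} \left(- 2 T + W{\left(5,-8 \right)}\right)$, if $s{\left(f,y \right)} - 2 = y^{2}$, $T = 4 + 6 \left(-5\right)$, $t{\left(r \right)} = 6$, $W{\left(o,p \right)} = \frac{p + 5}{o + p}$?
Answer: $954$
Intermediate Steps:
$W{\left(o,p \right)} = \frac{5 + p}{o + p}$
$Z = 6$
$T = -26$ ($T = 4 - 30 = -26$)
$s{\left(f,y \right)} = 2 + y^{2}$
$s{\left(Z,-4 \right)} \left(- 2 T + W{\left(5,-8 \right)}\right) = \left(2 + \left(-4\right)^{2}\right) \left(\left(-2\right) \left(-26\right) + \frac{5 - 8}{5 - 8}\right) = \left(2 + 16\right) \left(52 + \frac{1}{-3} \left(-3\right)\right) = 18 \left(52 - -1\right) = 18 \left(52 + 1\right) = 18 \cdot 53 = 954$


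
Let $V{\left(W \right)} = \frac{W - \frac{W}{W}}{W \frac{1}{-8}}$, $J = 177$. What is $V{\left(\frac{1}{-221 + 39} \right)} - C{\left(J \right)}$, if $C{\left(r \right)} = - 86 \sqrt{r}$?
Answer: $-1464 + 86 \sqrt{177} \approx -319.84$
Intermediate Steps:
$V{\left(W \right)} = - \frac{8 \left(-1 + W\right)}{W}$ ($V{\left(W \right)} = \frac{W - 1}{W \left(- \frac{1}{8}\right)} = \frac{W - 1}{\left(- \frac{1}{8}\right) W} = \left(-1 + W\right) \left(- \frac{8}{W}\right) = - \frac{8 \left(-1 + W\right)}{W}$)
$V{\left(\frac{1}{-221 + 39} \right)} - C{\left(J \right)} = \left(-8 + \frac{8}{\frac{1}{-221 + 39}}\right) - - 86 \sqrt{177} = \left(-8 + \frac{8}{\frac{1}{-182}}\right) + 86 \sqrt{177} = \left(-8 + \frac{8}{- \frac{1}{182}}\right) + 86 \sqrt{177} = \left(-8 + 8 \left(-182\right)\right) + 86 \sqrt{177} = \left(-8 - 1456\right) + 86 \sqrt{177} = -1464 + 86 \sqrt{177}$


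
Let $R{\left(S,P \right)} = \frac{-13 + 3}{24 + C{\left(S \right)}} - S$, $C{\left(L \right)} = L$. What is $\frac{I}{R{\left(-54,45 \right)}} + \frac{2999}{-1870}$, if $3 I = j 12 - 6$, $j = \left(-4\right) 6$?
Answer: $- \frac{1038617}{304810} \approx -3.4074$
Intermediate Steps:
$j = -24$
$I = -98$ ($I = \frac{\left(-24\right) 12 - 6}{3} = \frac{-288 - 6}{3} = \frac{1}{3} \left(-294\right) = -98$)
$R{\left(S,P \right)} = - S - \frac{10}{24 + S}$ ($R{\left(S,P \right)} = \frac{-13 + 3}{24 + S} - S = - \frac{10}{24 + S} - S = - S - \frac{10}{24 + S}$)
$\frac{I}{R{\left(-54,45 \right)}} + \frac{2999}{-1870} = - \frac{98}{\frac{1}{24 - 54} \left(-10 - \left(-54\right)^{2} - -1296\right)} + \frac{2999}{-1870} = - \frac{98}{\frac{1}{-30} \left(-10 - 2916 + 1296\right)} + 2999 \left(- \frac{1}{1870}\right) = - \frac{98}{\left(- \frac{1}{30}\right) \left(-10 - 2916 + 1296\right)} - \frac{2999}{1870} = - \frac{98}{\left(- \frac{1}{30}\right) \left(-1630\right)} - \frac{2999}{1870} = - \frac{98}{\frac{163}{3}} - \frac{2999}{1870} = \left(-98\right) \frac{3}{163} - \frac{2999}{1870} = - \frac{294}{163} - \frac{2999}{1870} = - \frac{1038617}{304810}$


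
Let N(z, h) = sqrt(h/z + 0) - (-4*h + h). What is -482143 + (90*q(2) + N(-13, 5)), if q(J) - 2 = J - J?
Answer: -481948 + I*sqrt(65)/13 ≈ -4.8195e+5 + 0.62017*I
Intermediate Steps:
q(J) = 2 (q(J) = 2 + (J - J) = 2 + 0 = 2)
N(z, h) = sqrt(h/z) + 3*h (N(z, h) = sqrt(h/z) - (-3)*h = sqrt(h/z) + 3*h)
-482143 + (90*q(2) + N(-13, 5)) = -482143 + (90*2 + (sqrt(5/(-13)) + 3*5)) = -482143 + (180 + (sqrt(5*(-1/13)) + 15)) = -482143 + (180 + (sqrt(-5/13) + 15)) = -482143 + (180 + (I*sqrt(65)/13 + 15)) = -482143 + (180 + (15 + I*sqrt(65)/13)) = -482143 + (195 + I*sqrt(65)/13) = -481948 + I*sqrt(65)/13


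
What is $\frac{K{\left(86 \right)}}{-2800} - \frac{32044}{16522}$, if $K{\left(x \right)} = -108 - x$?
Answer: $- \frac{21629483}{11565400} \approx -1.8702$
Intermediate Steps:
$\frac{K{\left(86 \right)}}{-2800} - \frac{32044}{16522} = \frac{-108 - 86}{-2800} - \frac{32044}{16522} = \left(-108 - 86\right) \left(- \frac{1}{2800}\right) - \frac{16022}{8261} = \left(-194\right) \left(- \frac{1}{2800}\right) - \frac{16022}{8261} = \frac{97}{1400} - \frac{16022}{8261} = - \frac{21629483}{11565400}$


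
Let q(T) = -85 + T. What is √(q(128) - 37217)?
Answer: I*√37174 ≈ 192.81*I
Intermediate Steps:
√(q(128) - 37217) = √((-85 + 128) - 37217) = √(43 - 37217) = √(-37174) = I*√37174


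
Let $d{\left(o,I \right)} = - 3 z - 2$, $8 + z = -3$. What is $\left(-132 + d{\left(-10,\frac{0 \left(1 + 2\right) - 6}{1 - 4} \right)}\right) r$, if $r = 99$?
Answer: $-9999$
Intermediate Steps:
$z = -11$ ($z = -8 - 3 = -11$)
$d{\left(o,I \right)} = 31$ ($d{\left(o,I \right)} = \left(-3\right) \left(-11\right) - 2 = 33 - 2 = 31$)
$\left(-132 + d{\left(-10,\frac{0 \left(1 + 2\right) - 6}{1 - 4} \right)}\right) r = \left(-132 + 31\right) 99 = \left(-101\right) 99 = -9999$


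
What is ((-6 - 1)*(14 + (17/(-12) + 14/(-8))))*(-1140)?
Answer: 86450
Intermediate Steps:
((-6 - 1)*(14 + (17/(-12) + 14/(-8))))*(-1140) = -7*(14 + (17*(-1/12) + 14*(-⅛)))*(-1140) = -7*(14 + (-17/12 - 7/4))*(-1140) = -7*(14 - 19/6)*(-1140) = -7*65/6*(-1140) = -455/6*(-1140) = 86450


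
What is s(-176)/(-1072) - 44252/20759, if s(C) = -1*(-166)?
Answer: -25442069/11126824 ≈ -2.2866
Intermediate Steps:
s(C) = 166
s(-176)/(-1072) - 44252/20759 = 166/(-1072) - 44252/20759 = 166*(-1/1072) - 44252*1/20759 = -83/536 - 44252/20759 = -25442069/11126824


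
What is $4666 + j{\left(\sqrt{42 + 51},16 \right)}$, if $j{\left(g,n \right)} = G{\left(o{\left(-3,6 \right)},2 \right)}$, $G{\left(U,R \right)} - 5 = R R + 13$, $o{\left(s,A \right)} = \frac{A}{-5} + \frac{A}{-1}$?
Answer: $4688$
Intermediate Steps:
$o{\left(s,A \right)} = - \frac{6 A}{5}$ ($o{\left(s,A \right)} = A \left(- \frac{1}{5}\right) + A \left(-1\right) = - \frac{A}{5} - A = - \frac{6 A}{5}$)
$G{\left(U,R \right)} = 18 + R^{2}$ ($G{\left(U,R \right)} = 5 + \left(R R + 13\right) = 5 + \left(R^{2} + 13\right) = 5 + \left(13 + R^{2}\right) = 18 + R^{2}$)
$j{\left(g,n \right)} = 22$ ($j{\left(g,n \right)} = 18 + 2^{2} = 18 + 4 = 22$)
$4666 + j{\left(\sqrt{42 + 51},16 \right)} = 4666 + 22 = 4688$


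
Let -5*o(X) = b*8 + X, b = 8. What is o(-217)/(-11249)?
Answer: -153/56245 ≈ -0.0027202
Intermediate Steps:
o(X) = -64/5 - X/5 (o(X) = -(8*8 + X)/5 = -(64 + X)/5 = -64/5 - X/5)
o(-217)/(-11249) = (-64/5 - ⅕*(-217))/(-11249) = (-64/5 + 217/5)*(-1/11249) = (153/5)*(-1/11249) = -153/56245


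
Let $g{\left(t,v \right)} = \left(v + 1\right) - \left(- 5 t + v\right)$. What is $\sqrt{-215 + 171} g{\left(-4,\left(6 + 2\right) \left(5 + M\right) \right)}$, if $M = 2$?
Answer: $- 38 i \sqrt{11} \approx - 126.03 i$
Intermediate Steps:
$g{\left(t,v \right)} = 1 + 5 t$ ($g{\left(t,v \right)} = \left(1 + v\right) - \left(v - 5 t\right) = \left(1 + v\right) + \left(- v + 5 t\right) = 1 + 5 t$)
$\sqrt{-215 + 171} g{\left(-4,\left(6 + 2\right) \left(5 + M\right) \right)} = \sqrt{-215 + 171} \left(1 + 5 \left(-4\right)\right) = \sqrt{-44} \left(1 - 20\right) = 2 i \sqrt{11} \left(-19\right) = - 38 i \sqrt{11}$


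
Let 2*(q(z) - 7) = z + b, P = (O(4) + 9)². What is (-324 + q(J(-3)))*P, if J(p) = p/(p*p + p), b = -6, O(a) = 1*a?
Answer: -216489/4 ≈ -54122.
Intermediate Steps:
O(a) = a
J(p) = p/(p + p²) (J(p) = p/(p² + p) = p/(p + p²))
P = 169 (P = (4 + 9)² = 13² = 169)
q(z) = 4 + z/2 (q(z) = 7 + (z - 6)/2 = 7 + (-6 + z)/2 = 7 + (-3 + z/2) = 4 + z/2)
(-324 + q(J(-3)))*P = (-324 + (4 + 1/(2*(1 - 3))))*169 = (-324 + (4 + (½)/(-2)))*169 = (-324 + (4 + (½)*(-½)))*169 = (-324 + (4 - ¼))*169 = (-324 + 15/4)*169 = -1281/4*169 = -216489/4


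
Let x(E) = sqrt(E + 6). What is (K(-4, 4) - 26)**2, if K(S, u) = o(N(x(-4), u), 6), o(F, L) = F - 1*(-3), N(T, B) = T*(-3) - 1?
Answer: 594 + 144*sqrt(2) ≈ 797.65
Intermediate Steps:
x(E) = sqrt(6 + E)
N(T, B) = -1 - 3*T (N(T, B) = -3*T - 1 = -1 - 3*T)
o(F, L) = 3 + F (o(F, L) = F + 3 = 3 + F)
K(S, u) = 2 - 3*sqrt(2) (K(S, u) = 3 + (-1 - 3*sqrt(6 - 4)) = 3 + (-1 - 3*sqrt(2)) = 2 - 3*sqrt(2))
(K(-4, 4) - 26)**2 = ((2 - 3*sqrt(2)) - 26)**2 = (-24 - 3*sqrt(2))**2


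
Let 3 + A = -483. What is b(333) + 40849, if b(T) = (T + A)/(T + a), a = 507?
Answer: 11437669/280 ≈ 40849.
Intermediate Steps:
A = -486 (A = -3 - 483 = -486)
b(T) = (-486 + T)/(507 + T) (b(T) = (T - 486)/(T + 507) = (-486 + T)/(507 + T))
b(333) + 40849 = (-486 + 333)/(507 + 333) + 40849 = -153/840 + 40849 = (1/840)*(-153) + 40849 = -51/280 + 40849 = 11437669/280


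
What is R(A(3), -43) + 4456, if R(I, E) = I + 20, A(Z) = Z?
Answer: 4479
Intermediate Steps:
R(I, E) = 20 + I
R(A(3), -43) + 4456 = (20 + 3) + 4456 = 23 + 4456 = 4479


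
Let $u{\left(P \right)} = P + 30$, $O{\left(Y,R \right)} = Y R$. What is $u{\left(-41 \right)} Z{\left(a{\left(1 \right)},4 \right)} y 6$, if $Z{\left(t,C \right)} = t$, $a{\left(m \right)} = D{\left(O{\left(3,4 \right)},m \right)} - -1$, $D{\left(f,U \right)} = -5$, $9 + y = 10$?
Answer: $264$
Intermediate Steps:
$y = 1$ ($y = -9 + 10 = 1$)
$O{\left(Y,R \right)} = R Y$
$u{\left(P \right)} = 30 + P$
$a{\left(m \right)} = -4$ ($a{\left(m \right)} = -5 - -1 = -5 + 1 = -4$)
$u{\left(-41 \right)} Z{\left(a{\left(1 \right)},4 \right)} y 6 = \left(30 - 41\right) \left(-4\right) 1 \cdot 6 = - 11 \left(\left(-4\right) 6\right) = \left(-11\right) \left(-24\right) = 264$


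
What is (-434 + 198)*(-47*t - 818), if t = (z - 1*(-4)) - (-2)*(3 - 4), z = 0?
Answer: 215232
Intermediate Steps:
t = 2 (t = (0 - 1*(-4)) - (-2)*(3 - 4) = (0 + 4) - (-2)*(-1) = 4 - 1*2 = 4 - 2 = 2)
(-434 + 198)*(-47*t - 818) = (-434 + 198)*(-47*2 - 818) = -236*(-94 - 818) = -236*(-912) = 215232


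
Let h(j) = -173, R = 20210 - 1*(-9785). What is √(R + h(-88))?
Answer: √29822 ≈ 172.69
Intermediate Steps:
R = 29995 (R = 20210 + 9785 = 29995)
√(R + h(-88)) = √(29995 - 173) = √29822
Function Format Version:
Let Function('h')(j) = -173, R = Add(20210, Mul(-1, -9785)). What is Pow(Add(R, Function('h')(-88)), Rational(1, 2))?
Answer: Pow(29822, Rational(1, 2)) ≈ 172.69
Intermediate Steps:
R = 29995 (R = Add(20210, 9785) = 29995)
Pow(Add(R, Function('h')(-88)), Rational(1, 2)) = Pow(Add(29995, -173), Rational(1, 2)) = Pow(29822, Rational(1, 2))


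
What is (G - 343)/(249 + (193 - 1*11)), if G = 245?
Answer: -98/431 ≈ -0.22738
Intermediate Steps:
(G - 343)/(249 + (193 - 1*11)) = (245 - 343)/(249 + (193 - 1*11)) = -98/(249 + (193 - 11)) = -98/(249 + 182) = -98/431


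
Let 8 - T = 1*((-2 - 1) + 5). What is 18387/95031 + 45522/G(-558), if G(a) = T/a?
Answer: -44702010171/10559 ≈ -4.2335e+6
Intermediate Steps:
T = 6 (T = 8 - ((-2 - 1) + 5) = 8 - (-3 + 5) = 8 - 2 = 6)
G(a) = 6/a
18387/95031 + 45522/G(-558) = 18387/95031 + 45522/((6/(-558))) = 18387*(1/95031) + 45522/((6*(-1/558))) = 2043/10559 + 45522/(-1/93) = 2043/10559 + 45522*(-93) = 2043/10559 - 4233546 = -44702010171/10559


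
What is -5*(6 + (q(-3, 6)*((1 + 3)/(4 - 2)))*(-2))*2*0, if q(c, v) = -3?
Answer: 0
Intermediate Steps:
-5*(6 + (q(-3, 6)*((1 + 3)/(4 - 2)))*(-2))*2*0 = -5*(6 - 3*(1 + 3)/(4 - 2)*(-2))*2*0 = -5*(6 - 12/2*(-2))*2*0 = -5*(6 - 3*2*(-2))*2*0 = -5*(6 - 6*(-2))*2*0 = -5*(6 + 12)*2*0 = -90*2*0 = -5*36*0 = -180*0 = 0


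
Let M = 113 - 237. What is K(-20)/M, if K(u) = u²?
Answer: -100/31 ≈ -3.2258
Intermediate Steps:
M = -124
K(-20)/M = (-20)²/(-124) = 400*(-1/124) = -100/31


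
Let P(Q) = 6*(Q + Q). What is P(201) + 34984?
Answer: 37396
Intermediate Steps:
P(Q) = 12*Q (P(Q) = 6*(2*Q) = 12*Q)
P(201) + 34984 = 12*201 + 34984 = 2412 + 34984 = 37396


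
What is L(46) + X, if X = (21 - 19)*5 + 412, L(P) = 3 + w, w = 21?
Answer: 446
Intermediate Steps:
L(P) = 24 (L(P) = 3 + 21 = 24)
X = 422 (X = 2*5 + 412 = 10 + 412 = 422)
L(46) + X = 24 + 422 = 446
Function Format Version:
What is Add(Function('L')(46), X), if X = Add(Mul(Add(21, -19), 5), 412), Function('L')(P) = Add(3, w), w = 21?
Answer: 446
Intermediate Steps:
Function('L')(P) = 24 (Function('L')(P) = Add(3, 21) = 24)
X = 422 (X = Add(Mul(2, 5), 412) = Add(10, 412) = 422)
Add(Function('L')(46), X) = Add(24, 422) = 446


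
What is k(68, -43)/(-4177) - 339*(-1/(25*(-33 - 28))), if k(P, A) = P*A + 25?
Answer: 3004972/6369925 ≈ 0.47174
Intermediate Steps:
k(P, A) = 25 + A*P (k(P, A) = A*P + 25 = 25 + A*P)
k(68, -43)/(-4177) - 339*(-1/(25*(-33 - 28))) = (25 - 43*68)/(-4177) - 339*(-1/(25*(-33 - 28))) = (25 - 2924)*(-1/4177) - 339/((-25*(-61))) = -2899*(-1/4177) - 339/1525 = 2899/4177 - 339*1/1525 = 2899/4177 - 339/1525 = 3004972/6369925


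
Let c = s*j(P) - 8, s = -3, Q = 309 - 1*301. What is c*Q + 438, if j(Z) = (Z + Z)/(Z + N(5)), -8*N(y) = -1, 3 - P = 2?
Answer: 994/3 ≈ 331.33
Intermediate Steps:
P = 1 (P = 3 - 1*2 = 3 - 2 = 1)
N(y) = ⅛ (N(y) = -⅛*(-1) = ⅛)
Q = 8 (Q = 309 - 301 = 8)
j(Z) = 2*Z/(⅛ + Z) (j(Z) = (Z + Z)/(Z + ⅛) = (2*Z)/(⅛ + Z) = 2*Z/(⅛ + Z))
c = -40/3 (c = -48/(1 + 8*1) - 8 = -48/(1 + 8) - 8 = -48/9 - 8 = -3*16/9 - 8 = -16/3 - 8 = -40/3 ≈ -13.333)
c*Q + 438 = -40/3*8 + 438 = -320/3 + 438 = 994/3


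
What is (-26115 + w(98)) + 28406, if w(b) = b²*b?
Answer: 943483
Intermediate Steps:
w(b) = b³
(-26115 + w(98)) + 28406 = (-26115 + 98³) + 28406 = (-26115 + 941192) + 28406 = 915077 + 28406 = 943483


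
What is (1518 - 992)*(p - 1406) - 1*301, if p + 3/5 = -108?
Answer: -3984903/5 ≈ -7.9698e+5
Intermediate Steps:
p = -543/5 (p = -⅗ - 108 = -543/5 ≈ -108.60)
(1518 - 992)*(p - 1406) - 1*301 = (1518 - 992)*(-543/5 - 1406) - 1*301 = 526*(-7573/5) - 301 = -3983398/5 - 301 = -3984903/5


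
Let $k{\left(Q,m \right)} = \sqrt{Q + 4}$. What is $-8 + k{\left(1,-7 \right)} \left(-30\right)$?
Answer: $-8 - 30 \sqrt{5} \approx -75.082$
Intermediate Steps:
$k{\left(Q,m \right)} = \sqrt{4 + Q}$
$-8 + k{\left(1,-7 \right)} \left(-30\right) = -8 + \sqrt{4 + 1} \left(-30\right) = -8 + \sqrt{5} \left(-30\right) = -8 - 30 \sqrt{5}$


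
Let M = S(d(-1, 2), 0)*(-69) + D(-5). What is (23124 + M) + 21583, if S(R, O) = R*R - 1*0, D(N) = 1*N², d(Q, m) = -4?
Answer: 43628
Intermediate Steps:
D(N) = N²
S(R, O) = R² (S(R, O) = R² + 0 = R²)
M = -1079 (M = (-4)²*(-69) + (-5)² = 16*(-69) + 25 = -1104 + 25 = -1079)
(23124 + M) + 21583 = (23124 - 1079) + 21583 = 22045 + 21583 = 43628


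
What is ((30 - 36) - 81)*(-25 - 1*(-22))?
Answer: 261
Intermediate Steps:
((30 - 36) - 81)*(-25 - 1*(-22)) = (-6 - 81)*(-25 + 22) = -87*(-3) = 261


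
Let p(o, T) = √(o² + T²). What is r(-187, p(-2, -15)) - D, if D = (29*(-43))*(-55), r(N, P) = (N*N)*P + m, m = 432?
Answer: -68153 + 34969*√229 ≈ 4.6102e+5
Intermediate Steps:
p(o, T) = √(T² + o²)
r(N, P) = 432 + P*N² (r(N, P) = (N*N)*P + 432 = N²*P + 432 = P*N² + 432 = 432 + P*N²)
D = 68585 (D = -1247*(-55) = 68585)
r(-187, p(-2, -15)) - D = (432 + √((-15)² + (-2)²)*(-187)²) - 1*68585 = (432 + √(225 + 4)*34969) - 68585 = (432 + √229*34969) - 68585 = (432 + 34969*√229) - 68585 = -68153 + 34969*√229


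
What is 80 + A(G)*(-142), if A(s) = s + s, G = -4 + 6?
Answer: -488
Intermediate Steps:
G = 2
A(s) = 2*s
80 + A(G)*(-142) = 80 + (2*2)*(-142) = 80 + 4*(-142) = 80 - 568 = -488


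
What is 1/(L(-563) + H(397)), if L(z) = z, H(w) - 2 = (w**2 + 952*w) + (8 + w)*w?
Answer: 1/695777 ≈ 1.4372e-6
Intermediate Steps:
H(w) = 2 + w**2 + 952*w + w*(8 + w) (H(w) = 2 + ((w**2 + 952*w) + (8 + w)*w) = 2 + ((w**2 + 952*w) + w*(8 + w)) = 2 + (w**2 + 952*w + w*(8 + w)) = 2 + w**2 + 952*w + w*(8 + w))
1/(L(-563) + H(397)) = 1/(-563 + (2 + 2*397**2 + 960*397)) = 1/(-563 + (2 + 2*157609 + 381120)) = 1/(-563 + (2 + 315218 + 381120)) = 1/(-563 + 696340) = 1/695777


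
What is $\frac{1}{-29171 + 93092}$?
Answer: $\frac{1}{63921} \approx 1.5644 \cdot 10^{-5}$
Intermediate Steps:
$\frac{1}{-29171 + 93092} = \frac{1}{63921}$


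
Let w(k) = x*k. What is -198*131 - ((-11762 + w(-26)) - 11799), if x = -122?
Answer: -5549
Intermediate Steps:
w(k) = -122*k
-198*131 - ((-11762 + w(-26)) - 11799) = -198*131 - ((-11762 - 122*(-26)) - 11799) = -25938 - ((-11762 + 3172) - 11799) = -25938 - (-8590 - 11799) = -25938 - 1*(-20389) = -25938 + 20389 = -5549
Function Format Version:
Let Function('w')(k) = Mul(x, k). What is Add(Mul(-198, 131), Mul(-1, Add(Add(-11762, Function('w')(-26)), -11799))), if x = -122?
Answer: -5549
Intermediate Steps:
Function('w')(k) = Mul(-122, k)
Add(Mul(-198, 131), Mul(-1, Add(Add(-11762, Function('w')(-26)), -11799))) = Add(Mul(-198, 131), Mul(-1, Add(Add(-11762, Mul(-122, -26)), -11799))) = Add(-25938, Mul(-1, Add(Add(-11762, 3172), -11799))) = Add(-25938, Mul(-1, Add(-8590, -11799))) = Add(-25938, Mul(-1, -20389)) = Add(-25938, 20389) = -5549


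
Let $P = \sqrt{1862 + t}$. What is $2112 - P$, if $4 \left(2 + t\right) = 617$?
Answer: $2112 - \frac{\sqrt{8057}}{2} \approx 2067.1$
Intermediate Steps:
$t = \frac{609}{4}$ ($t = -2 + \frac{1}{4} \cdot 617 = -2 + \frac{617}{4} = \frac{609}{4} \approx 152.25$)
$P = \frac{\sqrt{8057}}{2}$ ($P = \sqrt{1862 + \frac{609}{4}} = \sqrt{\frac{8057}{4}} = \frac{\sqrt{8057}}{2} \approx 44.88$)
$2112 - P = 2112 - \frac{\sqrt{8057}}{2}$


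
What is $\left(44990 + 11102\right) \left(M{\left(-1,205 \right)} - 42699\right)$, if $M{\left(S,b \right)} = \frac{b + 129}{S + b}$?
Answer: $- \frac{122144004026}{51} \approx -2.395 \cdot 10^{9}$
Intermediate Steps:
$M{\left(S,b \right)} = \frac{129 + b}{S + b}$
$\left(44990 + 11102\right) \left(M{\left(-1,205 \right)} - 42699\right) = \left(44990 + 11102\right) \left(\frac{129 + 205}{-1 + 205} - 42699\right) = 56092 \left(\frac{1}{204} \cdot 334 - 42699\right) = 56092 \left(\frac{167}{102} - 42699\right) = 56092 \left(- \frac{4355131}{102}\right) = - \frac{122144004026}{51}$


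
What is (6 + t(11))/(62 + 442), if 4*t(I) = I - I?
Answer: 1/84 ≈ 0.011905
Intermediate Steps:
t(I) = 0 (t(I) = (I - I)/4 = (¼)*0 = 0)
(6 + t(11))/(62 + 442) = (6 + 0)/(62 + 442) = 6/504 = 6*(1/504) = 1/84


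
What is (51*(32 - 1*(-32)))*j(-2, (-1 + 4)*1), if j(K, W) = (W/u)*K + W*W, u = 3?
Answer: 22848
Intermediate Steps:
j(K, W) = W**2 + K*W/3 (j(K, W) = (W/3)*K + W*W = (W*(1/3))*K + W**2 = (W/3)*K + W**2 = K*W/3 + W**2 = W**2 + K*W/3)
(51*(32 - 1*(-32)))*j(-2, (-1 + 4)*1) = (51*(32 - 1*(-32)))*(((-1 + 4)*1)*(-2 + 3*((-1 + 4)*1))/3) = (51*(32 + 32))*((3*1)*(-2 + 3*(3*1))/3) = (51*64)*((1/3)*3*(-2 + 3*3)) = 3264*((1/3)*3*(-2 + 9)) = 3264*((1/3)*3*7) = 3264*7 = 22848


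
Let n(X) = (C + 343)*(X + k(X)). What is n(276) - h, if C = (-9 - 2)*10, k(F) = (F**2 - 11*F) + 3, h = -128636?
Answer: 17235263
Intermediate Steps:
k(F) = 3 + F**2 - 11*F
C = -110 (C = -11*10 = -110)
n(X) = 699 - 2330*X + 233*X**2 (n(X) = (-110 + 343)*(X + (3 + X**2 - 11*X)) = 233*(3 + X**2 - 10*X) = 699 - 2330*X + 233*X**2)
n(276) - h = (699 - 2330*276 + 233*276**2) - 1*(-128636) = (699 - 643080 + 233*76176) + 128636 = (699 - 643080 + 17749008) + 128636 = 17106627 + 128636 = 17235263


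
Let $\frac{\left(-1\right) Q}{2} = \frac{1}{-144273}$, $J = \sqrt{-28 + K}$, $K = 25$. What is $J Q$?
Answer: $\frac{2 i \sqrt{3}}{144273} \approx 2.4011 \cdot 10^{-5} i$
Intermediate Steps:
$J = i \sqrt{3}$ ($J = \sqrt{-28 + 25} = \sqrt{-3} = i \sqrt{3} \approx 1.732 i$)
$Q = \frac{2}{144273}$ ($Q = - \frac{2}{-144273} = \left(-2\right) \left(- \frac{1}{144273}\right) = \frac{2}{144273} \approx 1.3863 \cdot 10^{-5}$)
$J Q = i \sqrt{3} \cdot \frac{2}{144273} = \frac{2 i \sqrt{3}}{144273}$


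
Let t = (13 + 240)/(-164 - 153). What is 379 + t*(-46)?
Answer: 131781/317 ≈ 415.71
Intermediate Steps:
t = -253/317 (t = 253/(-317) = 253*(-1/317) = -253/317 ≈ -0.79811)
379 + t*(-46) = 379 - 253/317*(-46) = 379 + 11638/317 = 131781/317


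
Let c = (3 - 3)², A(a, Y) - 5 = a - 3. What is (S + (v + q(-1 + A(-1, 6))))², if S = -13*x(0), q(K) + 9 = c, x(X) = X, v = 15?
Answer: 36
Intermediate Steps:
A(a, Y) = 2 + a (A(a, Y) = 5 + (a - 3) = 5 + (-3 + a) = 2 + a)
c = 0 (c = 0² = 0)
q(K) = -9 (q(K) = -9 + 0 = -9)
S = 0 (S = -13*0 = 0)
(S + (v + q(-1 + A(-1, 6))))² = (0 + (15 - 9))² = (0 + 6)² = 6² = 36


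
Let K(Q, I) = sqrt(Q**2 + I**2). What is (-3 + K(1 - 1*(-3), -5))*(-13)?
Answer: 39 - 13*sqrt(41) ≈ -44.241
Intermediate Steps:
K(Q, I) = sqrt(I**2 + Q**2)
(-3 + K(1 - 1*(-3), -5))*(-13) = (-3 + sqrt((-5)**2 + (1 - 1*(-3))**2))*(-13) = (-3 + sqrt(25 + (1 + 3)**2))*(-13) = (-3 + sqrt(25 + 4**2))*(-13) = (-3 + sqrt(25 + 16))*(-13) = (-3 + sqrt(41))*(-13) = 39 - 13*sqrt(41)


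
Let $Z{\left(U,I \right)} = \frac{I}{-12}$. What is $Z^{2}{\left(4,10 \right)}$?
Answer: $\frac{25}{36} \approx 0.69444$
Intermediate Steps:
$Z{\left(U,I \right)} = - \frac{I}{12}$ ($Z{\left(U,I \right)} = I \left(- \frac{1}{12}\right) = - \frac{I}{12}$)
$Z^{2}{\left(4,10 \right)} = \left(\left(- \frac{1}{12}\right) 10\right)^{2} = \left(- \frac{5}{6}\right)^{2} = \frac{25}{36}$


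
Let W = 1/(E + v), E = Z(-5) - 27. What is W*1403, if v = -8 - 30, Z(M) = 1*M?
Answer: -1403/70 ≈ -20.043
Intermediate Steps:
Z(M) = M
E = -32 (E = -5 - 27 = -32)
v = -38
W = -1/70 (W = 1/(-32 - 38) = 1/(-70) = -1/70 ≈ -0.014286)
W*1403 = -1/70*1403 = -1403/70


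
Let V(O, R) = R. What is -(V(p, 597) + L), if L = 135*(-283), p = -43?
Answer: 37608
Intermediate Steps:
L = -38205
-(V(p, 597) + L) = -(597 - 38205) = -1*(-37608) = 37608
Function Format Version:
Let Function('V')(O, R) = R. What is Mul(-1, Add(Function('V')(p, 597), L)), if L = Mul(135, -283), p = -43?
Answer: 37608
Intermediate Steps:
L = -38205
Mul(-1, Add(Function('V')(p, 597), L)) = Mul(-1, Add(597, -38205)) = Mul(-1, -37608) = 37608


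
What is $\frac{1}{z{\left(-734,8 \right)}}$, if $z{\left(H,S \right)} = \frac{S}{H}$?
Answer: $- \frac{367}{4} \approx -91.75$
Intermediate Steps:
$\frac{1}{z{\left(-734,8 \right)}} = \frac{1}{8 \frac{1}{-734}} = \frac{1}{8 \left(- \frac{1}{734}\right)} = \frac{1}{- \frac{4}{367}} = - \frac{367}{4}$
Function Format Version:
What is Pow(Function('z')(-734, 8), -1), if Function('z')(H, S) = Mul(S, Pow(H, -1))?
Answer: Rational(-367, 4) ≈ -91.750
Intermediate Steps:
Pow(Function('z')(-734, 8), -1) = Pow(Mul(8, Pow(-734, -1)), -1) = Pow(Mul(8, Rational(-1, 734)), -1) = Pow(Rational(-4, 367), -1) = Rational(-367, 4)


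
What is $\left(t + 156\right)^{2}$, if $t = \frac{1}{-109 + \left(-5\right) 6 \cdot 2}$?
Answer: $\frac{695007769}{28561} \approx 24334.0$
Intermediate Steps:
$t = - \frac{1}{169}$ ($t = \frac{1}{-109 - 60} = \frac{1}{-169} = - \frac{1}{169} \approx -0.0059172$)
$\left(t + 156\right)^{2} = \left(- \frac{1}{169} + 156\right)^{2} = \left(\frac{26363}{169}\right)^{2} = \frac{695007769}{28561}$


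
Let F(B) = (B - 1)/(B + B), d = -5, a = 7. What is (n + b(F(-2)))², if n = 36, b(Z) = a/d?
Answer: 29929/25 ≈ 1197.2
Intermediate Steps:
F(B) = (-1 + B)/(2*B) (F(B) = (-1 + B)/((2*B)) = (-1 + B)*(1/(2*B)) = (-1 + B)/(2*B))
b(Z) = -7/5 (b(Z) = 7/(-5) = 7*(-⅕) = -7/5)
(n + b(F(-2)))² = (36 - 7/5)² = (173/5)² = 29929/25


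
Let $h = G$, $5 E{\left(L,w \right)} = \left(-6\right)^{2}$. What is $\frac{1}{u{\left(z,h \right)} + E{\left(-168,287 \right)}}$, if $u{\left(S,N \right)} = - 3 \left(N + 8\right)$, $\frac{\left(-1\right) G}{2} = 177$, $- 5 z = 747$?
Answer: $\frac{5}{5226} \approx 0.00095676$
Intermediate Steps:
$z = - \frac{747}{5}$ ($z = \left(- \frac{1}{5}\right) 747 = - \frac{747}{5} \approx -149.4$)
$G = -354$ ($G = \left(-2\right) 177 = -354$)
$E{\left(L,w \right)} = \frac{36}{5}$ ($E{\left(L,w \right)} = \frac{\left(-6\right)^{2}}{5} = \frac{1}{5} \cdot 36 = \frac{36}{5}$)
$h = -354$
$u{\left(S,N \right)} = -24 - 3 N$ ($u{\left(S,N \right)} = - 3 \left(8 + N\right) = -24 - 3 N$)
$\frac{1}{u{\left(z,h \right)} + E{\left(-168,287 \right)}} = \frac{1}{\left(-24 - -1062\right) + \frac{36}{5}} = \frac{1}{\left(-24 + 1062\right) + \frac{36}{5}} = \frac{1}{1038 + \frac{36}{5}} = \frac{1}{\frac{5226}{5}} = \frac{5}{5226}$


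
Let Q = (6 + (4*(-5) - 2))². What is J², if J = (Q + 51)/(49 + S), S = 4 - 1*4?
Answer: 94249/2401 ≈ 39.254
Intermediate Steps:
S = 0 (S = 4 - 4 = 0)
Q = 256 (Q = (6 + (-20 - 2))² = (6 - 22)² = (-16)² = 256)
J = 307/49 (J = (256 + 51)/(49 + 0) = 307/49 ≈ 6.2653)
J² = (307/49)² = 94249/2401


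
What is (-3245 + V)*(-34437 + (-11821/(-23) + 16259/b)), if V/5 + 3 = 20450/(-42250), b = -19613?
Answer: 8437307501503503/76235731 ≈ 1.1067e+8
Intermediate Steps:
V = -2944/169 (V = -15 + 5*(20450/(-42250)) = -15 + 5*(20450*(-1/42250)) = -15 + 5*(-409/845) = -15 - 409/169 = -2944/169 ≈ -17.420)
(-3245 + V)*(-34437 + (-11821/(-23) + 16259/b)) = (-3245 - 2944/169)*(-34437 + (-11821/(-23) + 16259/(-19613))) = -551349*(-34437 + (-11821*(-1/23) + 16259*(-1/19613)))/169 = -551349*(-34437 + (11821/23 - 16259/19613))/169 = -551349*(-34437 + 231471316/451099)/169 = -551349/169*(-15303024947/451099) = 8437307501503503/76235731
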